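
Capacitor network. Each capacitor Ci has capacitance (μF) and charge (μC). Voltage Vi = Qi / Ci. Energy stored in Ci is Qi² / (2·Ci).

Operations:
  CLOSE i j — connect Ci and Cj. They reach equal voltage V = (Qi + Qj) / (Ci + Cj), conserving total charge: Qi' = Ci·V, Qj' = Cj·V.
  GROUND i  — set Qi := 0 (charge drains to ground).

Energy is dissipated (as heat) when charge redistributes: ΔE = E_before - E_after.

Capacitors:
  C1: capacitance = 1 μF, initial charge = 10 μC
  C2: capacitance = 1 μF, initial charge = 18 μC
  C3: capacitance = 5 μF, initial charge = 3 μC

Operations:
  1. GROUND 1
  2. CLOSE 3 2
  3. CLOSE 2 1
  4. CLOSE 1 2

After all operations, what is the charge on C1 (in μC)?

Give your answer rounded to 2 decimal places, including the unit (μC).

Initial: C1(1μF, Q=10μC, V=10.00V), C2(1μF, Q=18μC, V=18.00V), C3(5μF, Q=3μC, V=0.60V)
Op 1: GROUND 1: Q1=0; energy lost=50.000
Op 2: CLOSE 3-2: Q_total=21.00, C_total=6.00, V=3.50; Q3=17.50, Q2=3.50; dissipated=126.150
Op 3: CLOSE 2-1: Q_total=3.50, C_total=2.00, V=1.75; Q2=1.75, Q1=1.75; dissipated=3.062
Op 4: CLOSE 1-2: Q_total=3.50, C_total=2.00, V=1.75; Q1=1.75, Q2=1.75; dissipated=0.000
Final charges: Q1=1.75, Q2=1.75, Q3=17.50

Answer: 1.75 μC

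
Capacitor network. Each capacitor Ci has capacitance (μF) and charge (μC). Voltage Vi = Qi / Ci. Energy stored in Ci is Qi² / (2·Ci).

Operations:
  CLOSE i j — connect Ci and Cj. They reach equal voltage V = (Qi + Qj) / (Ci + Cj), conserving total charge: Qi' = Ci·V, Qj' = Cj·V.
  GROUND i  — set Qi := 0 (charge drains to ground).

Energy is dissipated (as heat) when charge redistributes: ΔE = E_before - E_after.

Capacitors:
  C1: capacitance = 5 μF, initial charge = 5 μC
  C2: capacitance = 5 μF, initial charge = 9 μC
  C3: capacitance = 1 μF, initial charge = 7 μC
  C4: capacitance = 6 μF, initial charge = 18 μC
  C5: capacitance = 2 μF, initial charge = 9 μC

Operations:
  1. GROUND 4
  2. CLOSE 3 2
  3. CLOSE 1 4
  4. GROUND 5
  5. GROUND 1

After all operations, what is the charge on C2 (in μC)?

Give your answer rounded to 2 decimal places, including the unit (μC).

Initial: C1(5μF, Q=5μC, V=1.00V), C2(5μF, Q=9μC, V=1.80V), C3(1μF, Q=7μC, V=7.00V), C4(6μF, Q=18μC, V=3.00V), C5(2μF, Q=9μC, V=4.50V)
Op 1: GROUND 4: Q4=0; energy lost=27.000
Op 2: CLOSE 3-2: Q_total=16.00, C_total=6.00, V=2.67; Q3=2.67, Q2=13.33; dissipated=11.267
Op 3: CLOSE 1-4: Q_total=5.00, C_total=11.00, V=0.45; Q1=2.27, Q4=2.73; dissipated=1.364
Op 4: GROUND 5: Q5=0; energy lost=20.250
Op 5: GROUND 1: Q1=0; energy lost=0.517
Final charges: Q1=0.00, Q2=13.33, Q3=2.67, Q4=2.73, Q5=0.00

Answer: 13.33 μC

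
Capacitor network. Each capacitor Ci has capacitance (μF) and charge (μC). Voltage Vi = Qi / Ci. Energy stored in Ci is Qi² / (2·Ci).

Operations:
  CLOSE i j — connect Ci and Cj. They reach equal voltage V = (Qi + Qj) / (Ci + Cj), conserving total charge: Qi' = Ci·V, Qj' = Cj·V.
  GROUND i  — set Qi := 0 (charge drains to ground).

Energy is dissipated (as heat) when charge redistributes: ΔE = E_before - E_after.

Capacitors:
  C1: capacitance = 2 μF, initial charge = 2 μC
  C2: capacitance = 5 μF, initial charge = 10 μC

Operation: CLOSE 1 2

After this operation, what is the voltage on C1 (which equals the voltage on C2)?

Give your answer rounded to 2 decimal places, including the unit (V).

Answer: 1.71 V

Derivation:
Initial: C1(2μF, Q=2μC, V=1.00V), C2(5μF, Q=10μC, V=2.00V)
Op 1: CLOSE 1-2: Q_total=12.00, C_total=7.00, V=1.71; Q1=3.43, Q2=8.57; dissipated=0.714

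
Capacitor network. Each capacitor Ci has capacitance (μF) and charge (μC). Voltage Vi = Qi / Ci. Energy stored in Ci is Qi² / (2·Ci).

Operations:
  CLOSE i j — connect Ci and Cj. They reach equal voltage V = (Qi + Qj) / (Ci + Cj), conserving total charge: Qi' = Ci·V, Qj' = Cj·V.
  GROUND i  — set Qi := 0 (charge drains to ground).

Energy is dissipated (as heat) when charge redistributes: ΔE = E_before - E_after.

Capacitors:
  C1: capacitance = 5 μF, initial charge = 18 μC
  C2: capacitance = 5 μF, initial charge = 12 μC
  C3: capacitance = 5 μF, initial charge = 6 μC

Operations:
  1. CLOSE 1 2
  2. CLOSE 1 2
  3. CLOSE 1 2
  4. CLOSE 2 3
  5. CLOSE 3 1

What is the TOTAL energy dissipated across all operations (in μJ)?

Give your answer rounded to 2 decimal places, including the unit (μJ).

Answer: 6.86 μJ

Derivation:
Initial: C1(5μF, Q=18μC, V=3.60V), C2(5μF, Q=12μC, V=2.40V), C3(5μF, Q=6μC, V=1.20V)
Op 1: CLOSE 1-2: Q_total=30.00, C_total=10.00, V=3.00; Q1=15.00, Q2=15.00; dissipated=1.800
Op 2: CLOSE 1-2: Q_total=30.00, C_total=10.00, V=3.00; Q1=15.00, Q2=15.00; dissipated=0.000
Op 3: CLOSE 1-2: Q_total=30.00, C_total=10.00, V=3.00; Q1=15.00, Q2=15.00; dissipated=0.000
Op 4: CLOSE 2-3: Q_total=21.00, C_total=10.00, V=2.10; Q2=10.50, Q3=10.50; dissipated=4.050
Op 5: CLOSE 3-1: Q_total=25.50, C_total=10.00, V=2.55; Q3=12.75, Q1=12.75; dissipated=1.012
Total dissipated: 6.862 μJ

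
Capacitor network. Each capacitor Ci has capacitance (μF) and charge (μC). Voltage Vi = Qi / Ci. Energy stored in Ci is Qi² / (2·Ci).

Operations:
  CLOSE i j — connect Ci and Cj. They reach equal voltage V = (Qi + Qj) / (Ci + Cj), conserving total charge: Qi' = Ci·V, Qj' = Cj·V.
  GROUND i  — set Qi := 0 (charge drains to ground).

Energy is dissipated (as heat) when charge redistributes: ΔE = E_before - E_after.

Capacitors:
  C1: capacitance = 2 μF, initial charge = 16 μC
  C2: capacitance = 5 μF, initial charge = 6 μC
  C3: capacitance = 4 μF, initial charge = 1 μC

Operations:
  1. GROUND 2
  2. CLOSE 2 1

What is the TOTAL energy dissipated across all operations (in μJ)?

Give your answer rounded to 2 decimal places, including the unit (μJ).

Answer: 49.31 μJ

Derivation:
Initial: C1(2μF, Q=16μC, V=8.00V), C2(5μF, Q=6μC, V=1.20V), C3(4μF, Q=1μC, V=0.25V)
Op 1: GROUND 2: Q2=0; energy lost=3.600
Op 2: CLOSE 2-1: Q_total=16.00, C_total=7.00, V=2.29; Q2=11.43, Q1=4.57; dissipated=45.714
Total dissipated: 49.314 μJ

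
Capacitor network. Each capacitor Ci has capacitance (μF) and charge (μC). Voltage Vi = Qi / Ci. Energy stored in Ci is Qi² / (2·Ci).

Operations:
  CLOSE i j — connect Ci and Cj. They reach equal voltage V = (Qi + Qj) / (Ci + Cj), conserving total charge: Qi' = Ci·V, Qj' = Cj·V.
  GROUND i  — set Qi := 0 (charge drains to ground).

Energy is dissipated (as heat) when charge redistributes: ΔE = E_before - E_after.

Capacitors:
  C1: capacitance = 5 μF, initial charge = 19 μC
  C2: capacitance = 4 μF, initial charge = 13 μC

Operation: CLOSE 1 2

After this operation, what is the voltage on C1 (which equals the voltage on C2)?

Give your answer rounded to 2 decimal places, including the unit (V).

Answer: 3.56 V

Derivation:
Initial: C1(5μF, Q=19μC, V=3.80V), C2(4μF, Q=13μC, V=3.25V)
Op 1: CLOSE 1-2: Q_total=32.00, C_total=9.00, V=3.56; Q1=17.78, Q2=14.22; dissipated=0.336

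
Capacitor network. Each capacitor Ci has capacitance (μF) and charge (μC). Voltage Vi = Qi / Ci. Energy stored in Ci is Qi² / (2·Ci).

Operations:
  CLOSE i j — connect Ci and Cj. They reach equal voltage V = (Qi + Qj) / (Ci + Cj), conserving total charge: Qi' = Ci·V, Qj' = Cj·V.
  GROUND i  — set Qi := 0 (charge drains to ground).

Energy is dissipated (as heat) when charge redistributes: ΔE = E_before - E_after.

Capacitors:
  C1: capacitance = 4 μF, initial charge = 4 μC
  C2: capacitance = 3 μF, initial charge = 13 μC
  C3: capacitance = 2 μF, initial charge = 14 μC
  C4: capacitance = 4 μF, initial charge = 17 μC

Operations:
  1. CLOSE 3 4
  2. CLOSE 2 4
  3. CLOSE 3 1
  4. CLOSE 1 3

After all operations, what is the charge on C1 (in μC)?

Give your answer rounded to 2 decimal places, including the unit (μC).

Answer: 9.56 μC

Derivation:
Initial: C1(4μF, Q=4μC, V=1.00V), C2(3μF, Q=13μC, V=4.33V), C3(2μF, Q=14μC, V=7.00V), C4(4μF, Q=17μC, V=4.25V)
Op 1: CLOSE 3-4: Q_total=31.00, C_total=6.00, V=5.17; Q3=10.33, Q4=20.67; dissipated=5.042
Op 2: CLOSE 2-4: Q_total=33.67, C_total=7.00, V=4.81; Q2=14.43, Q4=19.24; dissipated=0.595
Op 3: CLOSE 3-1: Q_total=14.33, C_total=6.00, V=2.39; Q3=4.78, Q1=9.56; dissipated=11.574
Op 4: CLOSE 1-3: Q_total=14.33, C_total=6.00, V=2.39; Q1=9.56, Q3=4.78; dissipated=0.000
Final charges: Q1=9.56, Q2=14.43, Q3=4.78, Q4=19.24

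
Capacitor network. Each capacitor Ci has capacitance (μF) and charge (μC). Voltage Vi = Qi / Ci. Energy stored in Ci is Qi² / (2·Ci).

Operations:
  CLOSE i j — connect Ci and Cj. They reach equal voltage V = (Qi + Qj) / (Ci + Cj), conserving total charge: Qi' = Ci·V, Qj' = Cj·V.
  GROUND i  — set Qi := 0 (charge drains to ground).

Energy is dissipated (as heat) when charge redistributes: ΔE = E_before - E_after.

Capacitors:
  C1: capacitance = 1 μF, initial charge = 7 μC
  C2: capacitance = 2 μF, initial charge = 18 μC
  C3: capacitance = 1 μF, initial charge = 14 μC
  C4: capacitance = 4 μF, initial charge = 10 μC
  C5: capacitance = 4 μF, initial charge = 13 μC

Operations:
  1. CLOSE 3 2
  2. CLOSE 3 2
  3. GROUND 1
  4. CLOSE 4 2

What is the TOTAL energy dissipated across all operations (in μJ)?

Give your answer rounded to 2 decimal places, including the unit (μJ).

Initial: C1(1μF, Q=7μC, V=7.00V), C2(2μF, Q=18μC, V=9.00V), C3(1μF, Q=14μC, V=14.00V), C4(4μF, Q=10μC, V=2.50V), C5(4μF, Q=13μC, V=3.25V)
Op 1: CLOSE 3-2: Q_total=32.00, C_total=3.00, V=10.67; Q3=10.67, Q2=21.33; dissipated=8.333
Op 2: CLOSE 3-2: Q_total=32.00, C_total=3.00, V=10.67; Q3=10.67, Q2=21.33; dissipated=0.000
Op 3: GROUND 1: Q1=0; energy lost=24.500
Op 4: CLOSE 4-2: Q_total=31.33, C_total=6.00, V=5.22; Q4=20.89, Q2=10.44; dissipated=44.463
Total dissipated: 77.296 μJ

Answer: 77.30 μJ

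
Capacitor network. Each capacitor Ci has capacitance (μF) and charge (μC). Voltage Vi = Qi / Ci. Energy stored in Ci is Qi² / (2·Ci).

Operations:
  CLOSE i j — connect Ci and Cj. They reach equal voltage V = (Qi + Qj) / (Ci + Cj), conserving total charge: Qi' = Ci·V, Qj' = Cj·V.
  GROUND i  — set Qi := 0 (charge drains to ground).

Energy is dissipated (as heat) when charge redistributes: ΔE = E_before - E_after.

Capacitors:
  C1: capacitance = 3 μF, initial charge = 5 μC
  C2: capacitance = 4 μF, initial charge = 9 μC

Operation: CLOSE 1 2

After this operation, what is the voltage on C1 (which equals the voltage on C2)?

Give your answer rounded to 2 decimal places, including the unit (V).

Initial: C1(3μF, Q=5μC, V=1.67V), C2(4μF, Q=9μC, V=2.25V)
Op 1: CLOSE 1-2: Q_total=14.00, C_total=7.00, V=2.00; Q1=6.00, Q2=8.00; dissipated=0.292

Answer: 2.00 V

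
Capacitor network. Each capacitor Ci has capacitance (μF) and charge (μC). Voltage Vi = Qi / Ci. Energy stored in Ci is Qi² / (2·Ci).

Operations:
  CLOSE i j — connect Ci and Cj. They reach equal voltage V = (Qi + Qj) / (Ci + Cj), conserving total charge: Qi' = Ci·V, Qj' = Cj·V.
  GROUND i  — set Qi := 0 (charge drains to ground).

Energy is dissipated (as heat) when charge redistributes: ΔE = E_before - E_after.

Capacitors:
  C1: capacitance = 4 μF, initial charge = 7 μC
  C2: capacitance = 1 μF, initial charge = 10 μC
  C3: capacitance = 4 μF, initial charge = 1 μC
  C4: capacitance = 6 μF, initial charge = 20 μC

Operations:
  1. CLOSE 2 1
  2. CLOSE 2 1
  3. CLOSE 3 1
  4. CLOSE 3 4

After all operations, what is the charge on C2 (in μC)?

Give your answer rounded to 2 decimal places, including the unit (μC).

Answer: 3.40 μC

Derivation:
Initial: C1(4μF, Q=7μC, V=1.75V), C2(1μF, Q=10μC, V=10.00V), C3(4μF, Q=1μC, V=0.25V), C4(6μF, Q=20μC, V=3.33V)
Op 1: CLOSE 2-1: Q_total=17.00, C_total=5.00, V=3.40; Q2=3.40, Q1=13.60; dissipated=27.225
Op 2: CLOSE 2-1: Q_total=17.00, C_total=5.00, V=3.40; Q2=3.40, Q1=13.60; dissipated=0.000
Op 3: CLOSE 3-1: Q_total=14.60, C_total=8.00, V=1.82; Q3=7.30, Q1=7.30; dissipated=9.922
Op 4: CLOSE 3-4: Q_total=27.30, C_total=10.00, V=2.73; Q3=10.92, Q4=16.38; dissipated=2.730
Final charges: Q1=7.30, Q2=3.40, Q3=10.92, Q4=16.38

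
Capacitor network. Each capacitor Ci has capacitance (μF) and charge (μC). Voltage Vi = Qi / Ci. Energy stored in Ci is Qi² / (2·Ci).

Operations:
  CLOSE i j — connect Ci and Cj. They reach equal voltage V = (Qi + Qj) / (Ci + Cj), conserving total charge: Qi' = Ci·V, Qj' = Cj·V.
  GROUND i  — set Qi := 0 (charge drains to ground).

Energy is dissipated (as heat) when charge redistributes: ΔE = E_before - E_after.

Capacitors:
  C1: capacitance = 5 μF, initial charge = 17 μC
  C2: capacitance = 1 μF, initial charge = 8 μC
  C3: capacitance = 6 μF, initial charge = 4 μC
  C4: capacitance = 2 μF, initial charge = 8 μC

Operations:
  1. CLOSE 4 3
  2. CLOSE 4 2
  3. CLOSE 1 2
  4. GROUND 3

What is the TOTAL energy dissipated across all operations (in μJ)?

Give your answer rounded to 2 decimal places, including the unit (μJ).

Initial: C1(5μF, Q=17μC, V=3.40V), C2(1μF, Q=8μC, V=8.00V), C3(6μF, Q=4μC, V=0.67V), C4(2μF, Q=8μC, V=4.00V)
Op 1: CLOSE 4-3: Q_total=12.00, C_total=8.00, V=1.50; Q4=3.00, Q3=9.00; dissipated=8.333
Op 2: CLOSE 4-2: Q_total=11.00, C_total=3.00, V=3.67; Q4=7.33, Q2=3.67; dissipated=14.083
Op 3: CLOSE 1-2: Q_total=20.67, C_total=6.00, V=3.44; Q1=17.22, Q2=3.44; dissipated=0.030
Op 4: GROUND 3: Q3=0; energy lost=6.750
Total dissipated: 29.196 μJ

Answer: 29.20 μJ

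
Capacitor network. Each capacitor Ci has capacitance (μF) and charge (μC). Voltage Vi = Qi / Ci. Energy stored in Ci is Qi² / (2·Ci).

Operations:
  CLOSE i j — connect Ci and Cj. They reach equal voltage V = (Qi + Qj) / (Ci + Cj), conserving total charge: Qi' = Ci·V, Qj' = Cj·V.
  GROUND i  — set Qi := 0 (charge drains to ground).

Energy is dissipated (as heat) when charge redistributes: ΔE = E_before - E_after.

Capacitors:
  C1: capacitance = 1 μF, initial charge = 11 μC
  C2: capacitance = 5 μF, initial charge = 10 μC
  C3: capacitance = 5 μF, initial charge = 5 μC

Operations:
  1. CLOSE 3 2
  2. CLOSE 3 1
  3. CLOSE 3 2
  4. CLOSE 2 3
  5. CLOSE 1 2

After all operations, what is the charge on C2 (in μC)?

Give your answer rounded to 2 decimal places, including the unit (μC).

Answer: 12.12 μC

Derivation:
Initial: C1(1μF, Q=11μC, V=11.00V), C2(5μF, Q=10μC, V=2.00V), C3(5μF, Q=5μC, V=1.00V)
Op 1: CLOSE 3-2: Q_total=15.00, C_total=10.00, V=1.50; Q3=7.50, Q2=7.50; dissipated=1.250
Op 2: CLOSE 3-1: Q_total=18.50, C_total=6.00, V=3.08; Q3=15.42, Q1=3.08; dissipated=37.604
Op 3: CLOSE 3-2: Q_total=22.92, C_total=10.00, V=2.29; Q3=11.46, Q2=11.46; dissipated=3.134
Op 4: CLOSE 2-3: Q_total=22.92, C_total=10.00, V=2.29; Q2=11.46, Q3=11.46; dissipated=0.000
Op 5: CLOSE 1-2: Q_total=14.54, C_total=6.00, V=2.42; Q1=2.42, Q2=12.12; dissipated=0.261
Final charges: Q1=2.42, Q2=12.12, Q3=11.46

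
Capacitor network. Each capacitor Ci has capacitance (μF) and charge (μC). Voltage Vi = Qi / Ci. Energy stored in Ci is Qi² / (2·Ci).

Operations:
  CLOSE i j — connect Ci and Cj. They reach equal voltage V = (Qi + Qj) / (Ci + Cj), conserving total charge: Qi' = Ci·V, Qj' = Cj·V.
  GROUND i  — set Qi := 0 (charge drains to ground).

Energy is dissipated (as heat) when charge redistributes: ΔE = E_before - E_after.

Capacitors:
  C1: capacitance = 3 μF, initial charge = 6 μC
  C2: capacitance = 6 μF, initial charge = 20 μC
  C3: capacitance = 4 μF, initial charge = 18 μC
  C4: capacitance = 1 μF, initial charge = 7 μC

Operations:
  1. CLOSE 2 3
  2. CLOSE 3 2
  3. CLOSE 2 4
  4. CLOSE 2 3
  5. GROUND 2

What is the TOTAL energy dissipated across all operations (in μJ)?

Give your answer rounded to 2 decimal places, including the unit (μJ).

Initial: C1(3μF, Q=6μC, V=2.00V), C2(6μF, Q=20μC, V=3.33V), C3(4μF, Q=18μC, V=4.50V), C4(1μF, Q=7μC, V=7.00V)
Op 1: CLOSE 2-3: Q_total=38.00, C_total=10.00, V=3.80; Q2=22.80, Q3=15.20; dissipated=1.633
Op 2: CLOSE 3-2: Q_total=38.00, C_total=10.00, V=3.80; Q3=15.20, Q2=22.80; dissipated=0.000
Op 3: CLOSE 2-4: Q_total=29.80, C_total=7.00, V=4.26; Q2=25.54, Q4=4.26; dissipated=4.389
Op 4: CLOSE 2-3: Q_total=40.74, C_total=10.00, V=4.07; Q2=24.45, Q3=16.30; dissipated=0.251
Op 5: GROUND 2: Q2=0; energy lost=49.799
Total dissipated: 56.072 μJ

Answer: 56.07 μJ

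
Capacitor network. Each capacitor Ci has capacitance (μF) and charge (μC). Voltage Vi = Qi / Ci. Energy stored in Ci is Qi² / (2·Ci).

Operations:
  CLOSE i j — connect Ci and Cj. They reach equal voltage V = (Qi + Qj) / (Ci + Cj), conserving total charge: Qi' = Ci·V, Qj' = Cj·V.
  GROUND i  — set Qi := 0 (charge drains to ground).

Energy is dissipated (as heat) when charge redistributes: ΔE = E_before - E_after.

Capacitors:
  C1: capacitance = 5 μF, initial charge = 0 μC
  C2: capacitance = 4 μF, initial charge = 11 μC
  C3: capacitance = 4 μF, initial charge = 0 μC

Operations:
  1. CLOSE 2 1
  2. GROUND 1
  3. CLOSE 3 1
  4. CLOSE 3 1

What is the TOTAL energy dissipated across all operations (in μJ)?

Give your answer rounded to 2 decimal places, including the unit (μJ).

Initial: C1(5μF, Q=0μC, V=0.00V), C2(4μF, Q=11μC, V=2.75V), C3(4μF, Q=0μC, V=0.00V)
Op 1: CLOSE 2-1: Q_total=11.00, C_total=9.00, V=1.22; Q2=4.89, Q1=6.11; dissipated=8.403
Op 2: GROUND 1: Q1=0; energy lost=3.735
Op 3: CLOSE 3-1: Q_total=0.00, C_total=9.00, V=0.00; Q3=0.00, Q1=0.00; dissipated=0.000
Op 4: CLOSE 3-1: Q_total=0.00, C_total=9.00, V=0.00; Q3=0.00, Q1=0.00; dissipated=0.000
Total dissipated: 12.137 μJ

Answer: 12.14 μJ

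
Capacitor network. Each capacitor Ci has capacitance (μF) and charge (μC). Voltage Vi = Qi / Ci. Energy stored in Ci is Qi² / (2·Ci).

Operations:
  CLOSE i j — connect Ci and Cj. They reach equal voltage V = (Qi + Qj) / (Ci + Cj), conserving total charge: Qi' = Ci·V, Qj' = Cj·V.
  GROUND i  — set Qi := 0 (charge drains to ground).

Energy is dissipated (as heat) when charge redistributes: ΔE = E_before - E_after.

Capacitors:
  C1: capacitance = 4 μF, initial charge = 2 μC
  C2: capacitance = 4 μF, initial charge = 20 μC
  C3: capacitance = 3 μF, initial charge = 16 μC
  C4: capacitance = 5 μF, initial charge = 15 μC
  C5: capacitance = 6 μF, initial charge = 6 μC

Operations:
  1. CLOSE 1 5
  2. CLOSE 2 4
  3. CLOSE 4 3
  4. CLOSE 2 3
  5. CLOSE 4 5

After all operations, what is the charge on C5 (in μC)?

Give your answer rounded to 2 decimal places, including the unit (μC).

Answer: 14.70 μC

Derivation:
Initial: C1(4μF, Q=2μC, V=0.50V), C2(4μF, Q=20μC, V=5.00V), C3(3μF, Q=16μC, V=5.33V), C4(5μF, Q=15μC, V=3.00V), C5(6μF, Q=6μC, V=1.00V)
Op 1: CLOSE 1-5: Q_total=8.00, C_total=10.00, V=0.80; Q1=3.20, Q5=4.80; dissipated=0.300
Op 2: CLOSE 2-4: Q_total=35.00, C_total=9.00, V=3.89; Q2=15.56, Q4=19.44; dissipated=4.444
Op 3: CLOSE 4-3: Q_total=35.44, C_total=8.00, V=4.43; Q4=22.15, Q3=13.29; dissipated=1.956
Op 4: CLOSE 2-3: Q_total=28.85, C_total=7.00, V=4.12; Q2=16.48, Q3=12.36; dissipated=0.251
Op 5: CLOSE 4-5: Q_total=26.95, C_total=11.00, V=2.45; Q4=12.25, Q5=14.70; dissipated=17.974
Final charges: Q1=3.20, Q2=16.48, Q3=12.36, Q4=12.25, Q5=14.70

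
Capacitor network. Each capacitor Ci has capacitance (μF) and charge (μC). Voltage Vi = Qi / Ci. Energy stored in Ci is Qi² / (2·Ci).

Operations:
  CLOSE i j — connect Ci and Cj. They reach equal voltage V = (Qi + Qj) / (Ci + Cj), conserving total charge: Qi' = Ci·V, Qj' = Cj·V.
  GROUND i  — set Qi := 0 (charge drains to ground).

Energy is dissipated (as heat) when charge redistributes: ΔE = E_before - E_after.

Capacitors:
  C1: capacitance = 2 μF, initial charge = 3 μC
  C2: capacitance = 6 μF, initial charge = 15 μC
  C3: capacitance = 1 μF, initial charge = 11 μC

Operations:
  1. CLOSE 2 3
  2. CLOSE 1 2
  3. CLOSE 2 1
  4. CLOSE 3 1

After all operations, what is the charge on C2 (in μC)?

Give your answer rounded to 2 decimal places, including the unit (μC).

Answer: 18.96 μC

Derivation:
Initial: C1(2μF, Q=3μC, V=1.50V), C2(6μF, Q=15μC, V=2.50V), C3(1μF, Q=11μC, V=11.00V)
Op 1: CLOSE 2-3: Q_total=26.00, C_total=7.00, V=3.71; Q2=22.29, Q3=3.71; dissipated=30.964
Op 2: CLOSE 1-2: Q_total=25.29, C_total=8.00, V=3.16; Q1=6.32, Q2=18.96; dissipated=3.677
Op 3: CLOSE 2-1: Q_total=25.29, C_total=8.00, V=3.16; Q2=18.96, Q1=6.32; dissipated=0.000
Op 4: CLOSE 3-1: Q_total=10.04, C_total=3.00, V=3.35; Q3=3.35, Q1=6.69; dissipated=0.102
Final charges: Q1=6.69, Q2=18.96, Q3=3.35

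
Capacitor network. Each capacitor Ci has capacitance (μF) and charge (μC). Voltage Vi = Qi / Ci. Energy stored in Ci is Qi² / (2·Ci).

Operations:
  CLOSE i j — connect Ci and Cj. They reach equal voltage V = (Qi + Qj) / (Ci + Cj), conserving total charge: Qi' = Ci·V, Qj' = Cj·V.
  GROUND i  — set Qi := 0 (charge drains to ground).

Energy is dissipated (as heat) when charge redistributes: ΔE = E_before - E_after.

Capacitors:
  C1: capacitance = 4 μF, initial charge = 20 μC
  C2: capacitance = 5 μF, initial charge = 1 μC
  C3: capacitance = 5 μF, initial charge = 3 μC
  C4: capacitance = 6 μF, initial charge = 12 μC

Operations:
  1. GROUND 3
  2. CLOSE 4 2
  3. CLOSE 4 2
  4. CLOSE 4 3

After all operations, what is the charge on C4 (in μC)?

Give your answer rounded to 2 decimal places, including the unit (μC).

Initial: C1(4μF, Q=20μC, V=5.00V), C2(5μF, Q=1μC, V=0.20V), C3(5μF, Q=3μC, V=0.60V), C4(6μF, Q=12μC, V=2.00V)
Op 1: GROUND 3: Q3=0; energy lost=0.900
Op 2: CLOSE 4-2: Q_total=13.00, C_total=11.00, V=1.18; Q4=7.09, Q2=5.91; dissipated=4.418
Op 3: CLOSE 4-2: Q_total=13.00, C_total=11.00, V=1.18; Q4=7.09, Q2=5.91; dissipated=0.000
Op 4: CLOSE 4-3: Q_total=7.09, C_total=11.00, V=0.64; Q4=3.87, Q3=3.22; dissipated=1.905
Final charges: Q1=20.00, Q2=5.91, Q3=3.22, Q4=3.87

Answer: 3.87 μC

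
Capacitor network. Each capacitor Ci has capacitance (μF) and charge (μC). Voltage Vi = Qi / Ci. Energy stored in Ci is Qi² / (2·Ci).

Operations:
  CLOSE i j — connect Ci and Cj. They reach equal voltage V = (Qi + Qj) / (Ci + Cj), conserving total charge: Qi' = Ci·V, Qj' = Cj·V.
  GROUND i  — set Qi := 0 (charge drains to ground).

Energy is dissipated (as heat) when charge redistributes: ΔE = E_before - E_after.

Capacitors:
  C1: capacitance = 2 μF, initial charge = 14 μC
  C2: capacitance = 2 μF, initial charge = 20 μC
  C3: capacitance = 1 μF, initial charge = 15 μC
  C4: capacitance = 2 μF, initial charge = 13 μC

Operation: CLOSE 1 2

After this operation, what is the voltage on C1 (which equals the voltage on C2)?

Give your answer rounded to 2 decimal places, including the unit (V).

Initial: C1(2μF, Q=14μC, V=7.00V), C2(2μF, Q=20μC, V=10.00V), C3(1μF, Q=15μC, V=15.00V), C4(2μF, Q=13μC, V=6.50V)
Op 1: CLOSE 1-2: Q_total=34.00, C_total=4.00, V=8.50; Q1=17.00, Q2=17.00; dissipated=4.500

Answer: 8.50 V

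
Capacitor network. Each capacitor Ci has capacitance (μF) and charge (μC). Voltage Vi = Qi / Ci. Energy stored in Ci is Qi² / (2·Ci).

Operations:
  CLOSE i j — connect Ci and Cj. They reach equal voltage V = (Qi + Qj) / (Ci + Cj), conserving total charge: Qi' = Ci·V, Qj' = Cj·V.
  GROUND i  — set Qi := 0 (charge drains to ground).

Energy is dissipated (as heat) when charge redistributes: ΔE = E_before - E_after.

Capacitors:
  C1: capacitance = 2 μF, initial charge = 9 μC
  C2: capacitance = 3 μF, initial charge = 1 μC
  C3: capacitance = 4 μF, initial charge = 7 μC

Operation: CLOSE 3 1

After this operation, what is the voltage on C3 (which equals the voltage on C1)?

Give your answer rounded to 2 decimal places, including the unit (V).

Answer: 2.67 V

Derivation:
Initial: C1(2μF, Q=9μC, V=4.50V), C2(3μF, Q=1μC, V=0.33V), C3(4μF, Q=7μC, V=1.75V)
Op 1: CLOSE 3-1: Q_total=16.00, C_total=6.00, V=2.67; Q3=10.67, Q1=5.33; dissipated=5.042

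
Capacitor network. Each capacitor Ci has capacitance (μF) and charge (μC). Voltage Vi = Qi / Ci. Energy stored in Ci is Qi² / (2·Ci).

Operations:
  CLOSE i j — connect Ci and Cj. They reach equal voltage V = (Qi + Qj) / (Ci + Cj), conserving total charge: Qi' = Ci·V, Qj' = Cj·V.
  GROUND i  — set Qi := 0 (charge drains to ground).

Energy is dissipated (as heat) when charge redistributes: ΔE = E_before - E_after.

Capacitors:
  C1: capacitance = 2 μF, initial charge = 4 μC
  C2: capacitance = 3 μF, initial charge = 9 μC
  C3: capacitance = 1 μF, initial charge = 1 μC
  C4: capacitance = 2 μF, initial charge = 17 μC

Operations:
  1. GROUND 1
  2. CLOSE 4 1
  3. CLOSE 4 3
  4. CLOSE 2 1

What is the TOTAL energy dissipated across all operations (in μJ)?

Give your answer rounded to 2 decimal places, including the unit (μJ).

Answer: 44.58 μJ

Derivation:
Initial: C1(2μF, Q=4μC, V=2.00V), C2(3μF, Q=9μC, V=3.00V), C3(1μF, Q=1μC, V=1.00V), C4(2μF, Q=17μC, V=8.50V)
Op 1: GROUND 1: Q1=0; energy lost=4.000
Op 2: CLOSE 4-1: Q_total=17.00, C_total=4.00, V=4.25; Q4=8.50, Q1=8.50; dissipated=36.125
Op 3: CLOSE 4-3: Q_total=9.50, C_total=3.00, V=3.17; Q4=6.33, Q3=3.17; dissipated=3.521
Op 4: CLOSE 2-1: Q_total=17.50, C_total=5.00, V=3.50; Q2=10.50, Q1=7.00; dissipated=0.938
Total dissipated: 44.583 μJ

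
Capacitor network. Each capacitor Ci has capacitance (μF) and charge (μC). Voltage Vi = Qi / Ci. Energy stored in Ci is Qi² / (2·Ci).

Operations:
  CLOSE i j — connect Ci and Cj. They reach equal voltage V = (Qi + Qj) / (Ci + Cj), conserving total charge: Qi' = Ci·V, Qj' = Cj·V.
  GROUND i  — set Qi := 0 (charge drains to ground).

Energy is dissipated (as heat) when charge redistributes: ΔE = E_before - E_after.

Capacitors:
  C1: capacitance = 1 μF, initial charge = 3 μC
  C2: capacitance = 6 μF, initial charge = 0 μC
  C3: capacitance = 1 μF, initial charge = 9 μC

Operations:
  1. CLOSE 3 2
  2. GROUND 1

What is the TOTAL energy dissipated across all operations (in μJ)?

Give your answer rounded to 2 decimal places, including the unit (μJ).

Answer: 39.21 μJ

Derivation:
Initial: C1(1μF, Q=3μC, V=3.00V), C2(6μF, Q=0μC, V=0.00V), C3(1μF, Q=9μC, V=9.00V)
Op 1: CLOSE 3-2: Q_total=9.00, C_total=7.00, V=1.29; Q3=1.29, Q2=7.71; dissipated=34.714
Op 2: GROUND 1: Q1=0; energy lost=4.500
Total dissipated: 39.214 μJ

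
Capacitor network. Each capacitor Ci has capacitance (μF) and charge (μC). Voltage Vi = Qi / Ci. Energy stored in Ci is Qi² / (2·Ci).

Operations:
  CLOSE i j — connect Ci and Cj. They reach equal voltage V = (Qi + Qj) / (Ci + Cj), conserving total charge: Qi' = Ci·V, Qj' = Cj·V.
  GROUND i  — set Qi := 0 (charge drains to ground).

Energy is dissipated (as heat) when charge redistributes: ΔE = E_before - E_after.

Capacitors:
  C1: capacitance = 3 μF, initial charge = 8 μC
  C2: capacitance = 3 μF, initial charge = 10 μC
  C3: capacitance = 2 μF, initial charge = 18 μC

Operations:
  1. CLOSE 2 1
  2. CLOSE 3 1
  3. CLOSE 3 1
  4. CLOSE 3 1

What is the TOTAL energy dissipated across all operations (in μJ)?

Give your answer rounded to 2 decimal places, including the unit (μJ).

Initial: C1(3μF, Q=8μC, V=2.67V), C2(3μF, Q=10μC, V=3.33V), C3(2μF, Q=18μC, V=9.00V)
Op 1: CLOSE 2-1: Q_total=18.00, C_total=6.00, V=3.00; Q2=9.00, Q1=9.00; dissipated=0.333
Op 2: CLOSE 3-1: Q_total=27.00, C_total=5.00, V=5.40; Q3=10.80, Q1=16.20; dissipated=21.600
Op 3: CLOSE 3-1: Q_total=27.00, C_total=5.00, V=5.40; Q3=10.80, Q1=16.20; dissipated=0.000
Op 4: CLOSE 3-1: Q_total=27.00, C_total=5.00, V=5.40; Q3=10.80, Q1=16.20; dissipated=0.000
Total dissipated: 21.933 μJ

Answer: 21.93 μJ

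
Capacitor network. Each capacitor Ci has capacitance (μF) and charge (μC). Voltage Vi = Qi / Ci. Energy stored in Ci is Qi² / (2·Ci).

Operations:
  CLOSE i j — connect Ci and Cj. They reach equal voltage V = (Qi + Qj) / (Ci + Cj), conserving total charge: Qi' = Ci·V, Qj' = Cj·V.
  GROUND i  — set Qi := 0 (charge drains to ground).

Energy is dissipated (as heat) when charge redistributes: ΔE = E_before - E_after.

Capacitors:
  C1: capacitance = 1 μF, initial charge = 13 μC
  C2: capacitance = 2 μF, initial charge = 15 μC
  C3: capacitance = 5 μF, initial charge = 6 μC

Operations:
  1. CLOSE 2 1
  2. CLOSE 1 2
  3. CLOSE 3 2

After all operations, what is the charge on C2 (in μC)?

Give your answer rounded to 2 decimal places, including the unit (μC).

Initial: C1(1μF, Q=13μC, V=13.00V), C2(2μF, Q=15μC, V=7.50V), C3(5μF, Q=6μC, V=1.20V)
Op 1: CLOSE 2-1: Q_total=28.00, C_total=3.00, V=9.33; Q2=18.67, Q1=9.33; dissipated=10.083
Op 2: CLOSE 1-2: Q_total=28.00, C_total=3.00, V=9.33; Q1=9.33, Q2=18.67; dissipated=0.000
Op 3: CLOSE 3-2: Q_total=24.67, C_total=7.00, V=3.52; Q3=17.62, Q2=7.05; dissipated=47.251
Final charges: Q1=9.33, Q2=7.05, Q3=17.62

Answer: 7.05 μC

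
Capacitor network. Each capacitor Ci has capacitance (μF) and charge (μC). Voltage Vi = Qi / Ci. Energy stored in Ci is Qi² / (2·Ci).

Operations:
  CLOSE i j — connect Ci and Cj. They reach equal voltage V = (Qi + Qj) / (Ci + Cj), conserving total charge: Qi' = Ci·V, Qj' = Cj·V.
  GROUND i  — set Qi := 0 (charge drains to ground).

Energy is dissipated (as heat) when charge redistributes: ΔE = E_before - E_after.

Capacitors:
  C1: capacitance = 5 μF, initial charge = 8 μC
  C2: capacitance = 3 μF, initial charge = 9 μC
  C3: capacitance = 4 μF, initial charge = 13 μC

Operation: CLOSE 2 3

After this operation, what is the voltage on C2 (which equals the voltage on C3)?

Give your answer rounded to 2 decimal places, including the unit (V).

Answer: 3.14 V

Derivation:
Initial: C1(5μF, Q=8μC, V=1.60V), C2(3μF, Q=9μC, V=3.00V), C3(4μF, Q=13μC, V=3.25V)
Op 1: CLOSE 2-3: Q_total=22.00, C_total=7.00, V=3.14; Q2=9.43, Q3=12.57; dissipated=0.054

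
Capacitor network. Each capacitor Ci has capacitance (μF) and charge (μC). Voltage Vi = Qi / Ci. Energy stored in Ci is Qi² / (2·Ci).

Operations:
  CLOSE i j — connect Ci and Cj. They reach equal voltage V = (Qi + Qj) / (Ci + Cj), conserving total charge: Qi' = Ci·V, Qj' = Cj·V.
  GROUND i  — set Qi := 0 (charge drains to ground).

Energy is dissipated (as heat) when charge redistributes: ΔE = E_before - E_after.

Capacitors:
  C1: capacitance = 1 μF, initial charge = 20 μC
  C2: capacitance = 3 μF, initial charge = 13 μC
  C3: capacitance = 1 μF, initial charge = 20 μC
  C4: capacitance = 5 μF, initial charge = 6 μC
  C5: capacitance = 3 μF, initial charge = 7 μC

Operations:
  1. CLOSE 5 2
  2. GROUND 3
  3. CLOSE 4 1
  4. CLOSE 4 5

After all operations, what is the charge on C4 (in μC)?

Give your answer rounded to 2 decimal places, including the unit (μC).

Answer: 19.79 μC

Derivation:
Initial: C1(1μF, Q=20μC, V=20.00V), C2(3μF, Q=13μC, V=4.33V), C3(1μF, Q=20μC, V=20.00V), C4(5μF, Q=6μC, V=1.20V), C5(3μF, Q=7μC, V=2.33V)
Op 1: CLOSE 5-2: Q_total=20.00, C_total=6.00, V=3.33; Q5=10.00, Q2=10.00; dissipated=3.000
Op 2: GROUND 3: Q3=0; energy lost=200.000
Op 3: CLOSE 4-1: Q_total=26.00, C_total=6.00, V=4.33; Q4=21.67, Q1=4.33; dissipated=147.267
Op 4: CLOSE 4-5: Q_total=31.67, C_total=8.00, V=3.96; Q4=19.79, Q5=11.88; dissipated=0.938
Final charges: Q1=4.33, Q2=10.00, Q3=0.00, Q4=19.79, Q5=11.88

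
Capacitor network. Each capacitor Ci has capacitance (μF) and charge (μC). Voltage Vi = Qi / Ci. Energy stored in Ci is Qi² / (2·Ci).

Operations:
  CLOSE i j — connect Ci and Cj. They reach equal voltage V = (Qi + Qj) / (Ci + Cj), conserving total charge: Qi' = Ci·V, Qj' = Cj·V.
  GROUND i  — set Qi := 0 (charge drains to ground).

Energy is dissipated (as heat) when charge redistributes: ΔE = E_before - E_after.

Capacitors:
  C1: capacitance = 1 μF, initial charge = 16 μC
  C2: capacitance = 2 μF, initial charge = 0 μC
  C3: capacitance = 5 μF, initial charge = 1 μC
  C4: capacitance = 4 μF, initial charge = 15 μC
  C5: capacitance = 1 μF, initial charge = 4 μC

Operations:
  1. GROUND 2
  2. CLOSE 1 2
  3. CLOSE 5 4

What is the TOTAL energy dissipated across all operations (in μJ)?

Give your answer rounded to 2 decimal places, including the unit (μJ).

Initial: C1(1μF, Q=16μC, V=16.00V), C2(2μF, Q=0μC, V=0.00V), C3(5μF, Q=1μC, V=0.20V), C4(4μF, Q=15μC, V=3.75V), C5(1μF, Q=4μC, V=4.00V)
Op 1: GROUND 2: Q2=0; energy lost=0.000
Op 2: CLOSE 1-2: Q_total=16.00, C_total=3.00, V=5.33; Q1=5.33, Q2=10.67; dissipated=85.333
Op 3: CLOSE 5-4: Q_total=19.00, C_total=5.00, V=3.80; Q5=3.80, Q4=15.20; dissipated=0.025
Total dissipated: 85.358 μJ

Answer: 85.36 μJ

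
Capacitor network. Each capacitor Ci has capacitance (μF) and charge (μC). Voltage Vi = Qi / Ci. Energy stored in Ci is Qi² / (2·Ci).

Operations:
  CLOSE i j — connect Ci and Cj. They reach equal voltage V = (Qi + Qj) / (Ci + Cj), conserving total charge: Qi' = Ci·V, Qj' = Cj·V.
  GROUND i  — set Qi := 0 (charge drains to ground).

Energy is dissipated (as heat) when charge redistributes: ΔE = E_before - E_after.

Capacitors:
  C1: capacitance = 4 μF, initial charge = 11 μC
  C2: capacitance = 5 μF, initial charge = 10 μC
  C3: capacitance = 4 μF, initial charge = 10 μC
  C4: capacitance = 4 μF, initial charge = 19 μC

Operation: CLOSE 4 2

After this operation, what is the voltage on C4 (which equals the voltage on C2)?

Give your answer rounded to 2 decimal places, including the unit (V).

Answer: 3.22 V

Derivation:
Initial: C1(4μF, Q=11μC, V=2.75V), C2(5μF, Q=10μC, V=2.00V), C3(4μF, Q=10μC, V=2.50V), C4(4μF, Q=19μC, V=4.75V)
Op 1: CLOSE 4-2: Q_total=29.00, C_total=9.00, V=3.22; Q4=12.89, Q2=16.11; dissipated=8.403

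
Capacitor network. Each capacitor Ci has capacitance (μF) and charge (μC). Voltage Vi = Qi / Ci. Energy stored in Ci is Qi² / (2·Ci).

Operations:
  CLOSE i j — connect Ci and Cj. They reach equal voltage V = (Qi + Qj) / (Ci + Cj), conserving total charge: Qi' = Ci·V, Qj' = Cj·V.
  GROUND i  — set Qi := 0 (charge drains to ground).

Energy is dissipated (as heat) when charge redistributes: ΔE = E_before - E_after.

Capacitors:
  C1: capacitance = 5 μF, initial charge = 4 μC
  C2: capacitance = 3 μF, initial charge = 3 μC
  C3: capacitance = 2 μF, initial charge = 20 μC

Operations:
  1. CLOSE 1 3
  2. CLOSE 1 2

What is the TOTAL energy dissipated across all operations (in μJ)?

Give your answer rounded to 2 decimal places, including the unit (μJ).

Answer: 65.99 μJ

Derivation:
Initial: C1(5μF, Q=4μC, V=0.80V), C2(3μF, Q=3μC, V=1.00V), C3(2μF, Q=20μC, V=10.00V)
Op 1: CLOSE 1-3: Q_total=24.00, C_total=7.00, V=3.43; Q1=17.14, Q3=6.86; dissipated=60.457
Op 2: CLOSE 1-2: Q_total=20.14, C_total=8.00, V=2.52; Q1=12.59, Q2=7.55; dissipated=5.529
Total dissipated: 65.986 μJ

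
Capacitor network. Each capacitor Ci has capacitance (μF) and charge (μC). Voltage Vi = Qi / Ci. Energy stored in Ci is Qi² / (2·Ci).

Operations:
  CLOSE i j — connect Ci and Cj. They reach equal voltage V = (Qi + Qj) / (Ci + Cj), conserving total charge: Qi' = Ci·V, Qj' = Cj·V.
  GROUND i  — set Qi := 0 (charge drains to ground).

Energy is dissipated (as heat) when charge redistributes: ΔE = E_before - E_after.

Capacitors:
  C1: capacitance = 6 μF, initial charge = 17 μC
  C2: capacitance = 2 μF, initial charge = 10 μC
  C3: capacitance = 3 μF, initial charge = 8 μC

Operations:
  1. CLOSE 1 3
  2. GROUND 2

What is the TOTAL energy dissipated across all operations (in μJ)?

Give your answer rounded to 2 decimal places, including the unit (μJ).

Initial: C1(6μF, Q=17μC, V=2.83V), C2(2μF, Q=10μC, V=5.00V), C3(3μF, Q=8μC, V=2.67V)
Op 1: CLOSE 1-3: Q_total=25.00, C_total=9.00, V=2.78; Q1=16.67, Q3=8.33; dissipated=0.028
Op 2: GROUND 2: Q2=0; energy lost=25.000
Total dissipated: 25.028 μJ

Answer: 25.03 μJ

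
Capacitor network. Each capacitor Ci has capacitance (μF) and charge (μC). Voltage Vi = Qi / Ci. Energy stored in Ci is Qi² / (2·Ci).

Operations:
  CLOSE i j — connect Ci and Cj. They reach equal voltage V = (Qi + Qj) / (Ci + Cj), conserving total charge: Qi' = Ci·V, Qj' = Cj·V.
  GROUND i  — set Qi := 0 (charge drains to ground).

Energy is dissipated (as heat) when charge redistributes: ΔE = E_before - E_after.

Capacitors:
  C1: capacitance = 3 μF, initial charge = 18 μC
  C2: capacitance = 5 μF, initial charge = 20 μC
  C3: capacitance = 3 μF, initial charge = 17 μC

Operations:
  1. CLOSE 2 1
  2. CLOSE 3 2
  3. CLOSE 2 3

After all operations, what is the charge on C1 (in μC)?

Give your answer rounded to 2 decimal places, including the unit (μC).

Answer: 14.25 μC

Derivation:
Initial: C1(3μF, Q=18μC, V=6.00V), C2(5μF, Q=20μC, V=4.00V), C3(3μF, Q=17μC, V=5.67V)
Op 1: CLOSE 2-1: Q_total=38.00, C_total=8.00, V=4.75; Q2=23.75, Q1=14.25; dissipated=3.750
Op 2: CLOSE 3-2: Q_total=40.75, C_total=8.00, V=5.09; Q3=15.28, Q2=25.47; dissipated=0.788
Op 3: CLOSE 2-3: Q_total=40.75, C_total=8.00, V=5.09; Q2=25.47, Q3=15.28; dissipated=0.000
Final charges: Q1=14.25, Q2=25.47, Q3=15.28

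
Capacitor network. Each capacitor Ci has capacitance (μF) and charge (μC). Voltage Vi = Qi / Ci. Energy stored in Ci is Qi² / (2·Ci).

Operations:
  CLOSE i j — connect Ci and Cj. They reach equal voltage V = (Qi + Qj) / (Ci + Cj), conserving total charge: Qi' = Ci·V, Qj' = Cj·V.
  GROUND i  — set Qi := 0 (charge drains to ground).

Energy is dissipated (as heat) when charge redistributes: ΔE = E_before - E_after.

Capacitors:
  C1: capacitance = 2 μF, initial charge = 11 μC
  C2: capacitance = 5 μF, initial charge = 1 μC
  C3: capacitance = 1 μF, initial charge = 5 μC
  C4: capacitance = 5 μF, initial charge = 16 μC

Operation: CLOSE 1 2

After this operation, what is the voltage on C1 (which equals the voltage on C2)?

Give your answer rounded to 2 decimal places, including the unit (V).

Initial: C1(2μF, Q=11μC, V=5.50V), C2(5μF, Q=1μC, V=0.20V), C3(1μF, Q=5μC, V=5.00V), C4(5μF, Q=16μC, V=3.20V)
Op 1: CLOSE 1-2: Q_total=12.00, C_total=7.00, V=1.71; Q1=3.43, Q2=8.57; dissipated=20.064

Answer: 1.71 V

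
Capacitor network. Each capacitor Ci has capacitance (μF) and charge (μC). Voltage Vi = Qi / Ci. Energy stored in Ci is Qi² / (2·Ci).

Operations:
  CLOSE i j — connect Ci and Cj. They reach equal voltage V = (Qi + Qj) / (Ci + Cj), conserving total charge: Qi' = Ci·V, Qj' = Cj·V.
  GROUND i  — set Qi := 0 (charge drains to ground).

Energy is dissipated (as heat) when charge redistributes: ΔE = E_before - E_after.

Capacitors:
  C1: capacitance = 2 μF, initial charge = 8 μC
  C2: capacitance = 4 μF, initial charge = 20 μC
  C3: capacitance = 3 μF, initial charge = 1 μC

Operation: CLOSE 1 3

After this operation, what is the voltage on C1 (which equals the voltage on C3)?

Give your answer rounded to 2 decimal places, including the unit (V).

Answer: 1.80 V

Derivation:
Initial: C1(2μF, Q=8μC, V=4.00V), C2(4μF, Q=20μC, V=5.00V), C3(3μF, Q=1μC, V=0.33V)
Op 1: CLOSE 1-3: Q_total=9.00, C_total=5.00, V=1.80; Q1=3.60, Q3=5.40; dissipated=8.067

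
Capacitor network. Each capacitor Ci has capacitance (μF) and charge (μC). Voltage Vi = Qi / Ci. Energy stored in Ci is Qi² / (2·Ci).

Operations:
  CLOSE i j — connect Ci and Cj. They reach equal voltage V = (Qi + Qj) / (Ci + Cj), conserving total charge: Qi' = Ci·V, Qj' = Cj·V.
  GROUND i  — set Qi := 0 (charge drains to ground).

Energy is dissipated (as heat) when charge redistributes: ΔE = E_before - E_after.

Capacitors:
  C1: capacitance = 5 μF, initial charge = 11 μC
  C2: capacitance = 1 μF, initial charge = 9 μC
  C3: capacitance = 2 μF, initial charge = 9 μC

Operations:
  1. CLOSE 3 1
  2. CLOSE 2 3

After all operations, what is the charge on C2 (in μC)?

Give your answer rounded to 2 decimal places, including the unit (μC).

Answer: 4.90 μC

Derivation:
Initial: C1(5μF, Q=11μC, V=2.20V), C2(1μF, Q=9μC, V=9.00V), C3(2μF, Q=9μC, V=4.50V)
Op 1: CLOSE 3-1: Q_total=20.00, C_total=7.00, V=2.86; Q3=5.71, Q1=14.29; dissipated=3.779
Op 2: CLOSE 2-3: Q_total=14.71, C_total=3.00, V=4.90; Q2=4.90, Q3=9.81; dissipated=12.578
Final charges: Q1=14.29, Q2=4.90, Q3=9.81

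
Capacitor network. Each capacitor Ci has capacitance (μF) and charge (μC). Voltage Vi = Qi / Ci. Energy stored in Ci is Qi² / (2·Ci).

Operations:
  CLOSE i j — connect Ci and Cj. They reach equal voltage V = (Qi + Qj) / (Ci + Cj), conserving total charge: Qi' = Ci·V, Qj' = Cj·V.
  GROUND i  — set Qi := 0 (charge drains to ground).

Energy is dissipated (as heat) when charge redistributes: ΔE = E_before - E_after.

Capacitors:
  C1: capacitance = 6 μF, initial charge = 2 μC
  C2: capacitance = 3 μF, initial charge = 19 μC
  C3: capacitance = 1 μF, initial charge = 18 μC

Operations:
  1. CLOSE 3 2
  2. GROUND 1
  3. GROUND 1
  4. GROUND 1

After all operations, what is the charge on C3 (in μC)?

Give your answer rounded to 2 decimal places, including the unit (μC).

Initial: C1(6μF, Q=2μC, V=0.33V), C2(3μF, Q=19μC, V=6.33V), C3(1μF, Q=18μC, V=18.00V)
Op 1: CLOSE 3-2: Q_total=37.00, C_total=4.00, V=9.25; Q3=9.25, Q2=27.75; dissipated=51.042
Op 2: GROUND 1: Q1=0; energy lost=0.333
Op 3: GROUND 1: Q1=0; energy lost=0.000
Op 4: GROUND 1: Q1=0; energy lost=0.000
Final charges: Q1=0.00, Q2=27.75, Q3=9.25

Answer: 9.25 μC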